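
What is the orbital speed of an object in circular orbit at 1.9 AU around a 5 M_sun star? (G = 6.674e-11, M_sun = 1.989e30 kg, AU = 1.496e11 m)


v = sqrt(GM/r) = sqrt(6.674e-11 * 9.945e+30 / 2.842e+11) = 48322.8898

48322.8898 m/s


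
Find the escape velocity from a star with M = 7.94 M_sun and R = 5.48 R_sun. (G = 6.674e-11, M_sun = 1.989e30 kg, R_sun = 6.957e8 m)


M = 7.94 * 1.989e30 kg = 1.579266e+31 kg; R = 5.48 * 6.957e8 m = 3.812436e+09 m. v_esc = sqrt(2GM/R) = sqrt(2 * 6.674e-11 * 1.579266e+31 / 3.812436e+09) = 743591.5756

743591.5756 m/s


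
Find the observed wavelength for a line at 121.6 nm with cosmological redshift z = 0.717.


lam_obs = lam_emit * (1 + z) = 121.6 * (1 + 0.717) = 208.7872

208.7872 nm


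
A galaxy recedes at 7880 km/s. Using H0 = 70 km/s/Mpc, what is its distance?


d = v / H0 = 7880 / 70 = 112.5714

112.5714 Mpc


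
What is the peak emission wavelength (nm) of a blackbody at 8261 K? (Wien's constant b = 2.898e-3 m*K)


lam_max = b / T = 2.898e-3 / 8261 = 3.508e-07 m = 350.805 nm

350.805 nm


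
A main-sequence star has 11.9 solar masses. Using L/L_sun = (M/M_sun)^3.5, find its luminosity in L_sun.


L/L_sun = (M/M_sun)^3.5 = 11.9^3.5 = 5813.188

5813.188 L_sun


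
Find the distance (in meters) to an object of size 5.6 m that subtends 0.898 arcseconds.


D = size / theta_rad, theta_rad = 0.898 * pi/(180*3600) = 4.354e-06, D = 1.286e+06

1.286e+06 m


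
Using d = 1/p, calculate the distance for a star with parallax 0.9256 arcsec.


d = 1/p = 1/0.9256 = 1.0804

1.0804 pc


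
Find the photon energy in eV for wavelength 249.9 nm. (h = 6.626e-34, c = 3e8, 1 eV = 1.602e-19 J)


E = hc/lambda = 6.626e-34 * 3e8 / 2.499e-07 = 7.954e-19 J = 4.9653 eV

4.9653 eV


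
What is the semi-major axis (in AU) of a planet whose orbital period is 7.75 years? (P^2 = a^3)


a = P^(2/3) = 7.75^(2/3) = 3.9162

3.9162 AU


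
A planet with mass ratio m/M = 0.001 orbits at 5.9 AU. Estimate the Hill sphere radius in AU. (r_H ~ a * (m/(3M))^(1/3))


r_H = a * (m/3M)^(1/3) = 5.9 * (0.001/3)^(1/3) = 0.4091

0.4091 AU


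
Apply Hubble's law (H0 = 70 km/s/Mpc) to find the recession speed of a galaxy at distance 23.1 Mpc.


v = H0 * d = 70 * 23.1 = 1617.0

1617.0 km/s


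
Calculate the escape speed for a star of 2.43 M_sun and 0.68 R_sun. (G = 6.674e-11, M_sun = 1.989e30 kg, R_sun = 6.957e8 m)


M = 2.43 * 1.989e30 kg = 4.83327e+30 kg; R = 0.68 * 6.957e8 m = 4.73076e+08 m. v_esc = sqrt(2GM/R) = sqrt(2 * 6.674e-11 * 4.83327e+30 / 4.73076e+08) = 1.168e+06

1.168e+06 m/s


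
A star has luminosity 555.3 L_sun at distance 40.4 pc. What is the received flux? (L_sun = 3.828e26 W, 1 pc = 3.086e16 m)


F = L / (4*pi*d^2) = 2.126e+29 / (4*pi*(1.247e+18)^2) = 1.088e-08

1.088e-08 W/m^2


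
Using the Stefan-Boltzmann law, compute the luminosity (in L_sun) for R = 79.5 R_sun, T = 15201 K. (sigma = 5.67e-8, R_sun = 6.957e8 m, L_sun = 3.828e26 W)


R = 79.5 * 6.957e8 m = 5.530815e+10 m. L = 4*pi*R^2*sigma*T^4 = 4*pi*(5.530815e+10)^2 * 5.67e-8 * 15201^4 = 1.163750346e+32 W. L/L_sun = 1.163750346e+32 / 3.828e26 = 304010.0172

304010.0172 L_sun


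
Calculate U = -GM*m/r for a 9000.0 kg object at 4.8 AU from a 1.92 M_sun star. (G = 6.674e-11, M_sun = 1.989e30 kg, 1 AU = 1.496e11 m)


M = 1.92 * 1.989e30 kg = 3.81888e+30 kg; r = 4.8 AU * 1.496e11 m/AU = 7.1808e+11 m. U = -GM*m/r = -(6.674e-11 * 3.81888e+30 * 9000.0) / 7.1808e+11 = -3.194e+12

-3.194e+12 J


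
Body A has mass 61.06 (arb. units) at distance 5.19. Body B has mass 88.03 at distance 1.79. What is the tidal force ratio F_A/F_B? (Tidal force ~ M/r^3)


Ratio = (M1/r1^3) / (M2/r2^3) = (61.06/5.19^3) / (88.03/1.79^3) = 0.0285

0.0285


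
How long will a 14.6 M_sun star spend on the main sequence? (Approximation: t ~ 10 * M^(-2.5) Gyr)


t = 10 * M^(-2.5) = 10 * 14.6^(-2.5) = 0.0123

0.0123 Gyr


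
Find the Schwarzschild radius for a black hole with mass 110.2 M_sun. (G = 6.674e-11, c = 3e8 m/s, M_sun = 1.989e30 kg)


M = 110.2 * 1.989e30 kg = 2.191878e+32 kg. rs = 2GM/c^2 = 2 * 6.674e-11 * 2.191878e+32 / (3e8)^2 = 325079.8616

325079.8616 m


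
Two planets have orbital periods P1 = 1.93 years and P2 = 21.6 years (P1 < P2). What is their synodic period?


1/P_syn = |1/P1 - 1/P2| = |1/1.93 - 1/21.6| => P_syn = 2.1194

2.1194 years


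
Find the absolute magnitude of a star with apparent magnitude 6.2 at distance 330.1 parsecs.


M = m - 5*log10(d) + 5 = 6.2 - 5*log10(330.1) + 5 = -1.3932

-1.3932


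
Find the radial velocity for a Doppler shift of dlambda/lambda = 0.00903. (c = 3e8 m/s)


v = (dlambda/lambda) * c = 0.00903 * 3e8 = 2.709e+06

2.709e+06 m/s


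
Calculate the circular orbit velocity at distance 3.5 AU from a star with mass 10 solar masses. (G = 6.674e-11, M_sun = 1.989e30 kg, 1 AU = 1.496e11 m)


v = sqrt(GM/r) = sqrt(6.674e-11 * 1.989e+31 / 5.236e+11) = 50351.2984

50351.2984 m/s


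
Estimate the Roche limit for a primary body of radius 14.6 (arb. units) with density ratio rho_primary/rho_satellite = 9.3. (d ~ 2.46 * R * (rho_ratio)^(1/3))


d_Roche = 2.46 * 14.6 * 9.3^(1/3) = 75.5293

75.5293


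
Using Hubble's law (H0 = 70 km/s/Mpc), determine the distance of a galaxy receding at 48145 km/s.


d = v / H0 = 48145 / 70 = 687.7857

687.7857 Mpc


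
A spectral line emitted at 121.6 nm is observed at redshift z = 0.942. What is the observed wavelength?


lam_obs = lam_emit * (1 + z) = 121.6 * (1 + 0.942) = 236.1472

236.1472 nm


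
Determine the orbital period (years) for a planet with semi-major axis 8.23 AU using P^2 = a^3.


P = a^(3/2) = 8.23^1.5 = 23.6102

23.6102 years


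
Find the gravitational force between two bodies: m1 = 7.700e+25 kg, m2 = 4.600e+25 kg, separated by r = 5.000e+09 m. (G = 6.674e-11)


F = G*m1*m2/r^2 = 6.674e-11 * 7.700e+25 * 4.600e+25 / (5.000e+09)^2 = 6.674e-11 * 3.542e+51 / 2.500e+19 = 9.456e+21

9.456e+21 N


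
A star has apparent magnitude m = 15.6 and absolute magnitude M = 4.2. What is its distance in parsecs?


d = 10^((m - M + 5)/5) = 10^((15.6 - 4.2 + 5)/5) = 1905.4607

1905.4607 pc


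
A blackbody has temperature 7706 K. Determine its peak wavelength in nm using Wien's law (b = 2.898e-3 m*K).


lam_max = b / T = 2.898e-3 / 7706 = 3.761e-07 m = 376.0706 nm

376.0706 nm


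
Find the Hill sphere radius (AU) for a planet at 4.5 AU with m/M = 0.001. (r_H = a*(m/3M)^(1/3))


r_H = a * (m/3M)^(1/3) = 4.5 * (0.001/3)^(1/3) = 0.312

0.312 AU


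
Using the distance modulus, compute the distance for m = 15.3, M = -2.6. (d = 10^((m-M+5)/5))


d = 10^((m - M + 5)/5) = 10^((15.3 - -2.6 + 5)/5) = 38018.9396

38018.9396 pc


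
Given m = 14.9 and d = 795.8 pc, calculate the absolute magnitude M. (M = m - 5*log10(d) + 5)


M = m - 5*log10(d) + 5 = 14.9 - 5*log10(795.8) + 5 = 5.396

5.396


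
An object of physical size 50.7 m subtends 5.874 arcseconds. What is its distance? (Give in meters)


D = size / theta_rad, theta_rad = 5.874 * pi/(180*3600) = 2.848e-05, D = 1.780e+06

1.780e+06 m


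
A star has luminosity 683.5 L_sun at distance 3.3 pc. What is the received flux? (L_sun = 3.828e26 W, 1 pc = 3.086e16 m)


F = L / (4*pi*d^2) = 2.616e+29 / (4*pi*(1.018e+17)^2) = 2.008e-06

2.008e-06 W/m^2


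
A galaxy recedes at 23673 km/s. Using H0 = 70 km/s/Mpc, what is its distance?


d = v / H0 = 23673 / 70 = 338.1857

338.1857 Mpc


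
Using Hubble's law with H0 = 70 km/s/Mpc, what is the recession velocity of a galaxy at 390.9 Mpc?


v = H0 * d = 70 * 390.9 = 27363.0

27363.0 km/s


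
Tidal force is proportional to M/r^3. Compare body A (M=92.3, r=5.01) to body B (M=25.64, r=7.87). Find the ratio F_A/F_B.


Ratio = (M1/r1^3) / (M2/r2^3) = (92.3/5.01^3) / (25.64/7.87^3) = 13.9539

13.9539


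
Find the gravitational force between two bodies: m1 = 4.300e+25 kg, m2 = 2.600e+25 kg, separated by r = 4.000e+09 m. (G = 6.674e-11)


F = G*m1*m2/r^2 = 6.674e-11 * 4.300e+25 * 2.600e+25 / (4.000e+09)^2 = 6.674e-11 * 1.118e+51 / 1.600e+19 = 4.663e+21

4.663e+21 N


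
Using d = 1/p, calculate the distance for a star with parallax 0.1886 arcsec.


d = 1/p = 1/0.1886 = 5.3022

5.3022 pc


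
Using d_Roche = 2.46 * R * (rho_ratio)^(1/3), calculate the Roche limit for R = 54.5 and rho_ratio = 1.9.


d_Roche = 2.46 * 54.5 * 1.9^(1/3) = 166.0541

166.0541


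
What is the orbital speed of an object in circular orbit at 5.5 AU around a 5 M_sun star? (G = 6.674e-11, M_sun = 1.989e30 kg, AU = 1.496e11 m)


v = sqrt(GM/r) = sqrt(6.674e-11 * 9.945e+30 / 8.228e+11) = 28401.9627

28401.9627 m/s


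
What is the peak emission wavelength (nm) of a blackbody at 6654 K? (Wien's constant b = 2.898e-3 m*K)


lam_max = b / T = 2.898e-3 / 6654 = 4.355e-07 m = 435.5275 nm

435.5275 nm


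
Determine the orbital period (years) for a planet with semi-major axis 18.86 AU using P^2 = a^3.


P = a^(3/2) = 18.86^1.5 = 81.9054

81.9054 years


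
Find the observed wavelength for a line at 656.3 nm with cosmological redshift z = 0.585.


lam_obs = lam_emit * (1 + z) = 656.3 * (1 + 0.585) = 1040.2355

1040.2355 nm


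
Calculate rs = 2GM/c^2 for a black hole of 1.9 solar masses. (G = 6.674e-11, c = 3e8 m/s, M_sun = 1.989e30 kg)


M = 1.9 * 1.989e30 kg = 3.7791e+30 kg. rs = 2GM/c^2 = 2 * 6.674e-11 * 3.7791e+30 / (3e8)^2 = 5604.8252

5604.8252 m


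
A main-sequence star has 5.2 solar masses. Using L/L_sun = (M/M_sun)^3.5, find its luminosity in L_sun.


L/L_sun = (M/M_sun)^3.5 = 5.2^3.5 = 320.6356

320.6356 L_sun


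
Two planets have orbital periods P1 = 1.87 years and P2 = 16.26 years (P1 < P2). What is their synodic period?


1/P_syn = |1/P1 - 1/P2| = |1/1.87 - 1/16.26| => P_syn = 2.113

2.113 years


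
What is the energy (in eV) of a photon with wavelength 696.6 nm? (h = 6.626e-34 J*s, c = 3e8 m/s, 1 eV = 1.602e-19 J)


E = hc/lambda = 6.626e-34 * 3e8 / 6.966e-07 = 2.854e-19 J = 1.7813 eV

1.7813 eV


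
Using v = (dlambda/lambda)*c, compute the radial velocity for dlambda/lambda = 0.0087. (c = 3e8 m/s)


v = (dlambda/lambda) * c = 0.0087 * 3e8 = 2.610e+06

2.610e+06 m/s


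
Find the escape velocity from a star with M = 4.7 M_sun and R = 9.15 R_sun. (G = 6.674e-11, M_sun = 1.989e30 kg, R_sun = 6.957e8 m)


M = 4.7 * 1.989e30 kg = 9.3483e+30 kg; R = 9.15 * 6.957e8 m = 6.365655e+09 m. v_esc = sqrt(2GM/R) = sqrt(2 * 6.674e-11 * 9.3483e+30 / 6.365655e+09) = 442744.19

442744.19 m/s


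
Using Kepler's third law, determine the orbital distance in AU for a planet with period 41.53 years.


a = P^(2/3) = 41.53^(2/3) = 11.9925

11.9925 AU


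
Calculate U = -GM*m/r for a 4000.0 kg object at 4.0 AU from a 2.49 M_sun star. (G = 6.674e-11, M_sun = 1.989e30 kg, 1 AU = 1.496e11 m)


M = 2.49 * 1.989e30 kg = 4.95261e+30 kg; r = 4.0 AU * 1.496e11 m/AU = 5.984e+11 m. U = -GM*m/r = -(6.674e-11 * 4.95261e+30 * 4000.0) / 5.984e+11 = -2.209e+12

-2.209e+12 J


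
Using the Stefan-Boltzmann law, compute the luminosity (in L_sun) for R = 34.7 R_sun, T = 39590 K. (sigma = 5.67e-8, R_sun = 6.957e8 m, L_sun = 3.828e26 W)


R = 34.7 * 6.957e8 m = 2.414079e+10 m. L = 4*pi*R^2*sigma*T^4 = 4*pi*(2.414079e+10)^2 * 5.67e-8 * 39590^4 = 1.020088581e+33 W. L/L_sun = 1.020088581e+33 / 3.828e26 = 2.665e+06

2.665e+06 L_sun


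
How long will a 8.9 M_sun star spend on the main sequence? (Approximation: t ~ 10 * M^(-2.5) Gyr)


t = 10 * M^(-2.5) = 10 * 8.9^(-2.5) = 0.0423

0.0423 Gyr


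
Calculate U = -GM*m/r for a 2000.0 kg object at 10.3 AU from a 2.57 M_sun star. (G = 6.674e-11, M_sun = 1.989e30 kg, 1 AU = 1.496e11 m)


M = 2.57 * 1.989e30 kg = 5.11173e+30 kg; r = 10.3 AU * 1.496e11 m/AU = 1.54088e+12 m. U = -GM*m/r = -(6.674e-11 * 5.11173e+30 * 2000.0) / 1.54088e+12 = -4.428e+11

-4.428e+11 J


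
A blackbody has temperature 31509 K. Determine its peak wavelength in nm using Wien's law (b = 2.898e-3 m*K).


lam_max = b / T = 2.898e-3 / 31509 = 9.197e-08 m = 91.9737 nm

91.9737 nm


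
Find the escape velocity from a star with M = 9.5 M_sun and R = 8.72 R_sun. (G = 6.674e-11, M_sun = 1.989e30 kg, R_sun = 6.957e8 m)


M = 9.5 * 1.989e30 kg = 1.88955e+31 kg; R = 8.72 * 6.957e8 m = 6.066504e+09 m. v_esc = sqrt(2GM/R) = sqrt(2 * 6.674e-11 * 1.88955e+31 / 6.066504e+09) = 644789.6372

644789.6372 m/s


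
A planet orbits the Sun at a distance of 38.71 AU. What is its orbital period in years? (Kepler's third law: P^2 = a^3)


P = a^(3/2) = 38.71^1.5 = 240.8434

240.8434 years


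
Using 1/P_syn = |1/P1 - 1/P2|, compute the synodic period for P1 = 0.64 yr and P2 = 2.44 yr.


1/P_syn = |1/P1 - 1/P2| = |1/0.64 - 1/2.44| => P_syn = 0.8676

0.8676 years


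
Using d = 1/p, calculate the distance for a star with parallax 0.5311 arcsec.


d = 1/p = 1/0.5311 = 1.8829

1.8829 pc


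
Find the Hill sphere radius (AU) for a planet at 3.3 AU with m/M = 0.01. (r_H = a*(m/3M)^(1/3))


r_H = a * (m/3M)^(1/3) = 3.3 * (0.01/3)^(1/3) = 0.493

0.493 AU


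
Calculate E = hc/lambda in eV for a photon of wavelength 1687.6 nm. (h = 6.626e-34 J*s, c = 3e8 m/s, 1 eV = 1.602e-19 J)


E = hc/lambda = 6.626e-34 * 3e8 / 1.688e-06 = 1.178e-19 J = 0.7353 eV

0.7353 eV


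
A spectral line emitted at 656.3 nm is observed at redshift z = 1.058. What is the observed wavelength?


lam_obs = lam_emit * (1 + z) = 656.3 * (1 + 1.058) = 1350.6654

1350.6654 nm


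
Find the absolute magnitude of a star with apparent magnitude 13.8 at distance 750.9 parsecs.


M = m - 5*log10(d) + 5 = 13.8 - 5*log10(750.9) + 5 = 4.4221

4.4221


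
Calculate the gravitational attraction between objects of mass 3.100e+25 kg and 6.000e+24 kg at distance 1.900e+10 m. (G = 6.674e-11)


F = G*m1*m2/r^2 = 6.674e-11 * 3.100e+25 * 6.000e+24 / (1.900e+10)^2 = 6.674e-11 * 1.860e+50 / 3.610e+20 = 3.439e+19

3.439e+19 N


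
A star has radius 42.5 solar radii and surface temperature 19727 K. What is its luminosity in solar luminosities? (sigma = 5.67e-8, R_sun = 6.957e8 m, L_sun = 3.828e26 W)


R = 42.5 * 6.957e8 m = 2.956725e+10 m. L = 4*pi*R^2*sigma*T^4 = 4*pi*(2.956725e+10)^2 * 5.67e-8 * 19727^4 = 9.433198387e+31 W. L/L_sun = 9.433198387e+31 / 3.828e26 = 246426.2901

246426.2901 L_sun


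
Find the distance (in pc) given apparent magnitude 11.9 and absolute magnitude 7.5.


d = 10^((m - M + 5)/5) = 10^((11.9 - 7.5 + 5)/5) = 75.8578

75.8578 pc


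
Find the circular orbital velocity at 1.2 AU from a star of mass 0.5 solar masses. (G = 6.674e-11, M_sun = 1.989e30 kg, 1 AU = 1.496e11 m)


v = sqrt(GM/r) = sqrt(6.674e-11 * 9.945e+29 / 1.795e+11) = 19228.2197

19228.2197 m/s


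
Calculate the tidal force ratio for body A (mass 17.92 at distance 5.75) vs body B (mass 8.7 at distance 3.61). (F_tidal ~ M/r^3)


Ratio = (M1/r1^3) / (M2/r2^3) = (17.92/5.75^3) / (8.7/3.61^3) = 0.5097

0.5097


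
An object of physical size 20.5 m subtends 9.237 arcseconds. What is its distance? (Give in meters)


D = size / theta_rad, theta_rad = 9.237 * pi/(180*3600) = 4.478e-05, D = 457770.7619

457770.7619 m


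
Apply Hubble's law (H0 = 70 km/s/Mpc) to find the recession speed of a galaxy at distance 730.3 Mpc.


v = H0 * d = 70 * 730.3 = 51121.0

51121.0 km/s


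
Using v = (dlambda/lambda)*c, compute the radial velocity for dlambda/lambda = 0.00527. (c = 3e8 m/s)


v = (dlambda/lambda) * c = 0.00527 * 3e8 = 1.581e+06

1.581e+06 m/s


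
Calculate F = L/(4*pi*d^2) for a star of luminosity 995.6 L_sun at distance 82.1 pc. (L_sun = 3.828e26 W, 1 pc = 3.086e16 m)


F = L / (4*pi*d^2) = 3.811e+29 / (4*pi*(2.534e+18)^2) = 4.725e-09

4.725e-09 W/m^2


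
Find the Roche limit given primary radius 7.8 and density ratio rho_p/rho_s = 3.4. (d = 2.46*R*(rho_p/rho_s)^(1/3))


d_Roche = 2.46 * 7.8 * 3.4^(1/3) = 28.8529

28.8529


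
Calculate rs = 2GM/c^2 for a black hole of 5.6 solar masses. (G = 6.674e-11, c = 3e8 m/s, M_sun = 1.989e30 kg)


M = 5.6 * 1.989e30 kg = 1.11384e+31 kg. rs = 2GM/c^2 = 2 * 6.674e-11 * 1.11384e+31 / (3e8)^2 = 16519.4848

16519.4848 m


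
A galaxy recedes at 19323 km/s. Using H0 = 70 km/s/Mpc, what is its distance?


d = v / H0 = 19323 / 70 = 276.0429

276.0429 Mpc


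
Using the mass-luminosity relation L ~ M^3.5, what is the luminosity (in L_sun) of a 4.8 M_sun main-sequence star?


L/L_sun = (M/M_sun)^3.5 = 4.8^3.5 = 242.2949

242.2949 L_sun


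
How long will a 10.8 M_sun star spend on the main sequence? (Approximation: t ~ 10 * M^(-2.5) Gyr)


t = 10 * M^(-2.5) = 10 * 10.8^(-2.5) = 0.0261

0.0261 Gyr


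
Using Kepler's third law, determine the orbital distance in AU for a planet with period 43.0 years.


a = P^(2/3) = 43.0^(2/3) = 12.2738

12.2738 AU


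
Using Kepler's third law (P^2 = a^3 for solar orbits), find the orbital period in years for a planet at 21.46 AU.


P = a^(3/2) = 21.46^1.5 = 99.4133

99.4133 years


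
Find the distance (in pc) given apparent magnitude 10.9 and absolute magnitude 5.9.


d = 10^((m - M + 5)/5) = 10^((10.9 - 5.9 + 5)/5) = 100.0

100.0 pc


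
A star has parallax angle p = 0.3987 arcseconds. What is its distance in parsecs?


d = 1/p = 1/0.3987 = 2.5082

2.5082 pc


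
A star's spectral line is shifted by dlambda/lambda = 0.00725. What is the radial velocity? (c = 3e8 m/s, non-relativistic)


v = (dlambda/lambda) * c = 0.00725 * 3e8 = 2.175e+06

2.175e+06 m/s


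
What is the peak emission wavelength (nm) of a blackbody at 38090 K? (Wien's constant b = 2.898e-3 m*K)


lam_max = b / T = 2.898e-3 / 38090 = 7.608e-08 m = 76.083 nm

76.083 nm


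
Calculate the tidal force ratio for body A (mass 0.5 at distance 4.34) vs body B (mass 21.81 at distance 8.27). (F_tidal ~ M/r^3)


Ratio = (M1/r1^3) / (M2/r2^3) = (0.5/4.34^3) / (21.81/8.27^3) = 0.1586

0.1586


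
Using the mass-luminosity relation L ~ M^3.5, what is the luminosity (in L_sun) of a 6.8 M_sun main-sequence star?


L/L_sun = (M/M_sun)^3.5 = 6.8^3.5 = 819.9383

819.9383 L_sun


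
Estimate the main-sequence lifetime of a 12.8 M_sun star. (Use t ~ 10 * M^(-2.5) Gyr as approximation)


t = 10 * M^(-2.5) = 10 * 12.8^(-2.5) = 0.0171

0.0171 Gyr


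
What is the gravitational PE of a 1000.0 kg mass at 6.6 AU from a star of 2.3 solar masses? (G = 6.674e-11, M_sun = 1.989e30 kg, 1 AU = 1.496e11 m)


M = 2.3 * 1.989e30 kg = 4.5747e+30 kg; r = 6.6 AU * 1.496e11 m/AU = 9.8736e+11 m. U = -GM*m/r = -(6.674e-11 * 4.5747e+30 * 1000.0) / 9.8736e+11 = -3.092e+11

-3.092e+11 J


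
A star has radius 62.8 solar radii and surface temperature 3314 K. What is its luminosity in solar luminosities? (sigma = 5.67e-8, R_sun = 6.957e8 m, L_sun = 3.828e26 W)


R = 62.8 * 6.957e8 m = 4.368996e+10 m. L = 4*pi*R^2*sigma*T^4 = 4*pi*(4.368996e+10)^2 * 5.67e-8 * 3314^4 = 1.640462222e+29 W. L/L_sun = 1.640462222e+29 / 3.828e26 = 428.5429

428.5429 L_sun


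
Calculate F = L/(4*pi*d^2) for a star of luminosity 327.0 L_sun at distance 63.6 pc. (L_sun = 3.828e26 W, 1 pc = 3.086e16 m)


F = L / (4*pi*d^2) = 1.252e+29 / (4*pi*(1.963e+18)^2) = 2.586e-09

2.586e-09 W/m^2


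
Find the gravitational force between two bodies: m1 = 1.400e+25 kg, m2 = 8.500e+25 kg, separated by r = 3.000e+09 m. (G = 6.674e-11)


F = G*m1*m2/r^2 = 6.674e-11 * 1.400e+25 * 8.500e+25 / (3.000e+09)^2 = 6.674e-11 * 1.190e+51 / 9.000e+18 = 8.825e+21

8.825e+21 N


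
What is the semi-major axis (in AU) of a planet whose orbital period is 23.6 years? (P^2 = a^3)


a = P^(2/3) = 23.6^(2/3) = 8.2276

8.2276 AU


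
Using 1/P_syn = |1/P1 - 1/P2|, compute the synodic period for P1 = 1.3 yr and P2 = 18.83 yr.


1/P_syn = |1/P1 - 1/P2| = |1/1.3 - 1/18.83| => P_syn = 1.3964

1.3964 years


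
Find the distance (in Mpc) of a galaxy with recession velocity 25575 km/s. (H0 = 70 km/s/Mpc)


d = v / H0 = 25575 / 70 = 365.3571

365.3571 Mpc


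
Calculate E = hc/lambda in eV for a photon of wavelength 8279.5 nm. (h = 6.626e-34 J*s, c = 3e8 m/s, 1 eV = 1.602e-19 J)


E = hc/lambda = 6.626e-34 * 3e8 / 8.280e-06 = 2.401e-20 J = 0.1499 eV

0.1499 eV


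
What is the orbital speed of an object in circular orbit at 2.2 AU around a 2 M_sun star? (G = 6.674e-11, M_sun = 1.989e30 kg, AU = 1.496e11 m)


v = sqrt(GM/r) = sqrt(6.674e-11 * 3.978e+30 / 3.291e+11) = 28401.9627

28401.9627 m/s


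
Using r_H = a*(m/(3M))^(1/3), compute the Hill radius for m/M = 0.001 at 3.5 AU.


r_H = a * (m/3M)^(1/3) = 3.5 * (0.001/3)^(1/3) = 0.2427

0.2427 AU


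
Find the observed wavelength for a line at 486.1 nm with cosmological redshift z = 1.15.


lam_obs = lam_emit * (1 + z) = 486.1 * (1 + 1.15) = 1045.115

1045.115 nm


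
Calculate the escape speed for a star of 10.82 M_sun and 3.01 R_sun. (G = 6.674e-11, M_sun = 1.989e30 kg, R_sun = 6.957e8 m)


M = 10.82 * 1.989e30 kg = 2.152098e+31 kg; R = 3.01 * 6.957e8 m = 2.094057e+09 m. v_esc = sqrt(2GM/R) = sqrt(2 * 6.674e-11 * 2.152098e+31 / 2.094057e+09) = 1.171e+06

1.171e+06 m/s


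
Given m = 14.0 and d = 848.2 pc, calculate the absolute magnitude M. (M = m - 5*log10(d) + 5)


M = m - 5*log10(d) + 5 = 14.0 - 5*log10(848.2) + 5 = 4.3575

4.3575


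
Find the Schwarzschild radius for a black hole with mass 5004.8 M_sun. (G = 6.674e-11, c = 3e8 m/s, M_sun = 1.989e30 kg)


M = 5004.8 * 1.989e30 kg = 9.9545472e+33 kg. rs = 2GM/c^2 = 2 * 6.674e-11 * 9.9545472e+33 / (3e8)^2 = 1.476e+07

1.476e+07 m


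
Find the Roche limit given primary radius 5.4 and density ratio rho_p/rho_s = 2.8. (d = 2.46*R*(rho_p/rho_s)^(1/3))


d_Roche = 2.46 * 5.4 * 2.8^(1/3) = 18.7233

18.7233


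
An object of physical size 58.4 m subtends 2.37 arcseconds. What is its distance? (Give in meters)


D = size / theta_rad, theta_rad = 2.37 * pi/(180*3600) = 1.149e-05, D = 5.083e+06

5.083e+06 m


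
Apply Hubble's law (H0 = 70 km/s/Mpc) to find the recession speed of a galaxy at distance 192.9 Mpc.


v = H0 * d = 70 * 192.9 = 13503.0

13503.0 km/s


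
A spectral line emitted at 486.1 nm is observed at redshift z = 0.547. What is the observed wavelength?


lam_obs = lam_emit * (1 + z) = 486.1 * (1 + 0.547) = 751.9967

751.9967 nm


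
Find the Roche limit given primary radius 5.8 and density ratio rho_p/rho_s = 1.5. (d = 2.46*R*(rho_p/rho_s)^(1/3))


d_Roche = 2.46 * 5.8 * 1.5^(1/3) = 16.3328

16.3328


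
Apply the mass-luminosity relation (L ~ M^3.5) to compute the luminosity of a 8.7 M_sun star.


L/L_sun = (M/M_sun)^3.5 = 8.7^3.5 = 1942.3048

1942.3048 L_sun


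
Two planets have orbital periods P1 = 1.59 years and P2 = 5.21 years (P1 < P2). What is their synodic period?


1/P_syn = |1/P1 - 1/P2| = |1/1.59 - 1/5.21| => P_syn = 2.2884

2.2884 years


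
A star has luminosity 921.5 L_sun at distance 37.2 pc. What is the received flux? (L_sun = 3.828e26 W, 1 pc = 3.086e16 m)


F = L / (4*pi*d^2) = 3.528e+29 / (4*pi*(1.148e+18)^2) = 2.130e-08

2.130e-08 W/m^2


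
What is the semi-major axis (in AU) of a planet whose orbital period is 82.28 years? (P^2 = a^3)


a = P^(2/3) = 82.28^(2/3) = 18.9175

18.9175 AU


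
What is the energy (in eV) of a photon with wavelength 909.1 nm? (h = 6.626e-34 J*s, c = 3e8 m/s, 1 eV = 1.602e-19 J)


E = hc/lambda = 6.626e-34 * 3e8 / 9.091e-07 = 2.187e-19 J = 1.3649 eV

1.3649 eV


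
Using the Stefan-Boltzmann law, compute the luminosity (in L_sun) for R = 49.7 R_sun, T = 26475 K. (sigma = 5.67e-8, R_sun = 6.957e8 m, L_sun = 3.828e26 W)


R = 49.7 * 6.957e8 m = 3.457629e+10 m. L = 4*pi*R^2*sigma*T^4 = 4*pi*(3.457629e+10)^2 * 5.67e-8 * 26475^4 = 4.184981883e+32 W. L/L_sun = 4.184981883e+32 / 3.828e26 = 1.093e+06

1.093e+06 L_sun


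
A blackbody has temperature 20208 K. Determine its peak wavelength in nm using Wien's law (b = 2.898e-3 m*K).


lam_max = b / T = 2.898e-3 / 20208 = 1.434e-07 m = 143.4086 nm

143.4086 nm


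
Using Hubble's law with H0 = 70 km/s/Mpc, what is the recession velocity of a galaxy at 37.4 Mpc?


v = H0 * d = 70 * 37.4 = 2618.0

2618.0 km/s


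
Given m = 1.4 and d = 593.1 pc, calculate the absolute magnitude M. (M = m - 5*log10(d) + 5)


M = m - 5*log10(d) + 5 = 1.4 - 5*log10(593.1) + 5 = -7.4656

-7.4656


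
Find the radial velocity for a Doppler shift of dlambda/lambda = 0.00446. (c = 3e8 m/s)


v = (dlambda/lambda) * c = 0.00446 * 3e8 = 1.338e+06

1.338e+06 m/s


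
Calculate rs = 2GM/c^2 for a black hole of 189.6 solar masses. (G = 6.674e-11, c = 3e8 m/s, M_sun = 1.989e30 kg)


M = 189.6 * 1.989e30 kg = 3.771144e+32 kg. rs = 2GM/c^2 = 2 * 6.674e-11 * 3.771144e+32 / (3e8)^2 = 559302.5568

559302.5568 m


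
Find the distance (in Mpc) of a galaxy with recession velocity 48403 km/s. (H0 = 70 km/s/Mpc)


d = v / H0 = 48403 / 70 = 691.4714

691.4714 Mpc


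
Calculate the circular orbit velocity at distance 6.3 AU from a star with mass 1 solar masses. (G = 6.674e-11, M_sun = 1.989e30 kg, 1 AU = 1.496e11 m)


v = sqrt(GM/r) = sqrt(6.674e-11 * 1.989e+30 / 9.425e+11) = 11867.9148

11867.9148 m/s


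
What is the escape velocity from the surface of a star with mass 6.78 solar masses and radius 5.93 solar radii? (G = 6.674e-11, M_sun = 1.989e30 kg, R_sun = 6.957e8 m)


M = 6.78 * 1.989e30 kg = 1.348542e+31 kg; R = 5.93 * 6.957e8 m = 4.125501e+09 m. v_esc = sqrt(2GM/R) = sqrt(2 * 6.674e-11 * 1.348542e+31 / 4.125501e+09) = 660544.3606

660544.3606 m/s


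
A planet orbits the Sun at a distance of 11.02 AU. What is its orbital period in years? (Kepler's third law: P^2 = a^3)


P = a^(3/2) = 11.02^1.5 = 36.5824

36.5824 years


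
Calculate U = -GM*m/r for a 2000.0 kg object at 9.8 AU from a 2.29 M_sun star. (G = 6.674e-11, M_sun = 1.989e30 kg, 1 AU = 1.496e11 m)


M = 2.29 * 1.989e30 kg = 4.55481e+30 kg; r = 9.8 AU * 1.496e11 m/AU = 1.46608e+12 m. U = -GM*m/r = -(6.674e-11 * 4.55481e+30 * 2000.0) / 1.46608e+12 = -4.147e+11

-4.147e+11 J


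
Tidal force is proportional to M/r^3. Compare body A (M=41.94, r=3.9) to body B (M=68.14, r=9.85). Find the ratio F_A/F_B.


Ratio = (M1/r1^3) / (M2/r2^3) = (41.94/3.9^3) / (68.14/9.85^3) = 9.9161

9.9161


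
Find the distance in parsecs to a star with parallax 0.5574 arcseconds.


d = 1/p = 1/0.5574 = 1.794

1.794 pc


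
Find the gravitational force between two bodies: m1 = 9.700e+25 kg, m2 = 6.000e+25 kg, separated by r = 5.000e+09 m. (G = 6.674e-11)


F = G*m1*m2/r^2 = 6.674e-11 * 9.700e+25 * 6.000e+25 / (5.000e+09)^2 = 6.674e-11 * 5.820e+51 / 2.500e+19 = 1.554e+22

1.554e+22 N


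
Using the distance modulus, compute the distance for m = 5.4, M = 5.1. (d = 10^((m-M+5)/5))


d = 10^((m - M + 5)/5) = 10^((5.4 - 5.1 + 5)/5) = 11.4815

11.4815 pc


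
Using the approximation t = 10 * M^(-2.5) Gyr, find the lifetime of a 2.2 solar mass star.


t = 10 * M^(-2.5) = 10 * 2.2^(-2.5) = 1.393

1.393 Gyr


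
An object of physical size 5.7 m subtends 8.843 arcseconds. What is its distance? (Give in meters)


D = size / theta_rad, theta_rad = 8.843 * pi/(180*3600) = 4.287e-05, D = 132953.6804

132953.6804 m


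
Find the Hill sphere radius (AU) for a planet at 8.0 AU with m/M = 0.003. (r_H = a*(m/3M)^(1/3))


r_H = a * (m/3M)^(1/3) = 8.0 * (0.003/3)^(1/3) = 0.8

0.8 AU


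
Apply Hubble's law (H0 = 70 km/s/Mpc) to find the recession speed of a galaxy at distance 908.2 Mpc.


v = H0 * d = 70 * 908.2 = 63574.0

63574.0 km/s


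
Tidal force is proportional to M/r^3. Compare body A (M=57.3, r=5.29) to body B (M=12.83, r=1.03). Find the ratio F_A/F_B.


Ratio = (M1/r1^3) / (M2/r2^3) = (57.3/5.29^3) / (12.83/1.03^3) = 0.033

0.033


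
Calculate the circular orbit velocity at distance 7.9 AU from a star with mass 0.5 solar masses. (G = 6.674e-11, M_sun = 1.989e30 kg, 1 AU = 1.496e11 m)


v = sqrt(GM/r) = sqrt(6.674e-11 * 9.945e+29 / 1.182e+12) = 7494.0425

7494.0425 m/s


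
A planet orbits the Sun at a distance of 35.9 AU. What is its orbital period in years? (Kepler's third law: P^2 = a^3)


P = a^(3/2) = 35.9^1.5 = 215.1006

215.1006 years


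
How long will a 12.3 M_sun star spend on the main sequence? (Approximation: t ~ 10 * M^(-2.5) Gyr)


t = 10 * M^(-2.5) = 10 * 12.3^(-2.5) = 0.0188

0.0188 Gyr


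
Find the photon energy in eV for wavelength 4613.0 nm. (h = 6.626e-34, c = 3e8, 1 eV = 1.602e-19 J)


E = hc/lambda = 6.626e-34 * 3e8 / 4.613e-06 = 4.309e-20 J = 0.269 eV

0.269 eV


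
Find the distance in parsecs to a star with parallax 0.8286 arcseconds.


d = 1/p = 1/0.8286 = 1.2069

1.2069 pc


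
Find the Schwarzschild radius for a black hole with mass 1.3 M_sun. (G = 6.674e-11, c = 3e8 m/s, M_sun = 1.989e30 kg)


M = 1.3 * 1.989e30 kg = 2.5857e+30 kg. rs = 2GM/c^2 = 2 * 6.674e-11 * 2.5857e+30 / (3e8)^2 = 3834.8804

3834.8804 m


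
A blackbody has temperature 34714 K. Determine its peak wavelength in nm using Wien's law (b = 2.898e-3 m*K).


lam_max = b / T = 2.898e-3 / 34714 = 8.348e-08 m = 83.4822 nm

83.4822 nm


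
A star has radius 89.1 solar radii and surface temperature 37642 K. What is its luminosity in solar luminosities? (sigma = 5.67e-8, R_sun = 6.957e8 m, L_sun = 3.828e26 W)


R = 89.1 * 6.957e8 m = 6.198687e+10 m. L = 4*pi*R^2*sigma*T^4 = 4*pi*(6.198687e+10)^2 * 5.67e-8 * 37642^4 = 5.496460347e+33 W. L/L_sun = 5.496460347e+33 / 3.828e26 = 1.436e+07

1.436e+07 L_sun


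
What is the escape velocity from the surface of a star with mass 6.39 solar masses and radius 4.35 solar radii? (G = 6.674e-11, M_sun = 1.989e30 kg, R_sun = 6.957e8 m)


M = 6.39 * 1.989e30 kg = 1.270971e+31 kg; R = 4.35 * 6.957e8 m = 3.026295e+09 m. v_esc = sqrt(2GM/R) = sqrt(2 * 6.674e-11 * 1.270971e+31 / 3.026295e+09) = 748721.4744

748721.4744 m/s


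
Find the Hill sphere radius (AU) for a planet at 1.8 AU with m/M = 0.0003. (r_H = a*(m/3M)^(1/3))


r_H = a * (m/3M)^(1/3) = 1.8 * (0.0003/3)^(1/3) = 0.0835

0.0835 AU


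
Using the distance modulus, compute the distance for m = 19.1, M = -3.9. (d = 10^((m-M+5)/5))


d = 10^((m - M + 5)/5) = 10^((19.1 - -3.9 + 5)/5) = 398107.1706

398107.1706 pc


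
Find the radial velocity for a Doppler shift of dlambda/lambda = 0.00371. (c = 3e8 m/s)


v = (dlambda/lambda) * c = 0.00371 * 3e8 = 1.113e+06

1.113e+06 m/s


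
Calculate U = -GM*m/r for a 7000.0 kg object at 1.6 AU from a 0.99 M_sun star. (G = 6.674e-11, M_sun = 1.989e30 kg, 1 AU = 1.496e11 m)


M = 0.99 * 1.989e30 kg = 1.96911e+30 kg; r = 1.6 AU * 1.496e11 m/AU = 2.3936e+11 m. U = -GM*m/r = -(6.674e-11 * 1.96911e+30 * 7000.0) / 2.3936e+11 = -3.843e+12

-3.843e+12 J


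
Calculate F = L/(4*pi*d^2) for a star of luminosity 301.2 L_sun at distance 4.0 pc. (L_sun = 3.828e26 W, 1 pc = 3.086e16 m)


F = L / (4*pi*d^2) = 1.153e+29 / (4*pi*(1.234e+17)^2) = 6.022e-07

6.022e-07 W/m^2


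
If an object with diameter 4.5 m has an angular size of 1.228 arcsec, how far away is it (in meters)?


D = size / theta_rad, theta_rad = 1.228 * pi/(180*3600) = 5.954e-06, D = 755856.3747

755856.3747 m


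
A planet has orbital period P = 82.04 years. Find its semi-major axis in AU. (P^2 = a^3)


a = P^(2/3) = 82.04^(2/3) = 18.8807

18.8807 AU


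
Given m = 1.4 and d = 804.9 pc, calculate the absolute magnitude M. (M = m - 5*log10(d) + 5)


M = m - 5*log10(d) + 5 = 1.4 - 5*log10(804.9) + 5 = -8.1287

-8.1287


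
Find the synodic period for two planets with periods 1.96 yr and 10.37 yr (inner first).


1/P_syn = |1/P1 - 1/P2| = |1/1.96 - 1/10.37| => P_syn = 2.4168

2.4168 years


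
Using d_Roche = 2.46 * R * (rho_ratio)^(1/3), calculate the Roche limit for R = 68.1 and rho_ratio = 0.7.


d_Roche = 2.46 * 68.1 * 0.7^(1/3) = 148.747

148.747


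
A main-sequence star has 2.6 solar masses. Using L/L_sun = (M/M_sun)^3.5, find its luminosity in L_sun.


L/L_sun = (M/M_sun)^3.5 = 2.6^3.5 = 28.3404

28.3404 L_sun


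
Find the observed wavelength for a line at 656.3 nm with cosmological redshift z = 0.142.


lam_obs = lam_emit * (1 + z) = 656.3 * (1 + 0.142) = 749.4946

749.4946 nm


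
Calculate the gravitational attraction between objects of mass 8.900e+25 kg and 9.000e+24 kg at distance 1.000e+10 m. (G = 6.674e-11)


F = G*m1*m2/r^2 = 6.674e-11 * 8.900e+25 * 9.000e+24 / (1.000e+10)^2 = 6.674e-11 * 8.010e+50 / 1.000e+20 = 5.346e+20

5.346e+20 N


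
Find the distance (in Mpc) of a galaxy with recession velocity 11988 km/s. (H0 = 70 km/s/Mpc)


d = v / H0 = 11988 / 70 = 171.2571

171.2571 Mpc


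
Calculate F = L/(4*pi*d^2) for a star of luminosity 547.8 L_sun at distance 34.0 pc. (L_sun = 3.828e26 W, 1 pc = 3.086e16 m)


F = L / (4*pi*d^2) = 2.097e+29 / (4*pi*(1.049e+18)^2) = 1.516e-08

1.516e-08 W/m^2


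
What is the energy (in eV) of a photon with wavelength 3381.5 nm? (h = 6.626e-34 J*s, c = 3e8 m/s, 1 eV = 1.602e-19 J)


E = hc/lambda = 6.626e-34 * 3e8 / 3.382e-06 = 5.878e-20 J = 0.3669 eV

0.3669 eV


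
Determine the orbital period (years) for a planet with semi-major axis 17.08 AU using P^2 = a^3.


P = a^(3/2) = 17.08^1.5 = 70.5881

70.5881 years


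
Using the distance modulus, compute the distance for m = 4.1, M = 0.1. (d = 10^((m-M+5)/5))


d = 10^((m - M + 5)/5) = 10^((4.1 - 0.1 + 5)/5) = 63.0957

63.0957 pc


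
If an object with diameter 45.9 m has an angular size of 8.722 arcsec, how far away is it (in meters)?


D = size / theta_rad, theta_rad = 8.722 * pi/(180*3600) = 4.229e-05, D = 1.085e+06

1.085e+06 m


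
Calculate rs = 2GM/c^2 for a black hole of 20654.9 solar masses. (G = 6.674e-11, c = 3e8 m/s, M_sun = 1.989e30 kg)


M = 20654.9 * 1.989e30 kg = 4.10825961e+34 kg. rs = 2GM/c^2 = 2 * 6.674e-11 * 4.10825961e+34 / (3e8)^2 = 6.093e+07

6.093e+07 m


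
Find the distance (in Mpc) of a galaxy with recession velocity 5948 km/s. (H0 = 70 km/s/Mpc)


d = v / H0 = 5948 / 70 = 84.9714

84.9714 Mpc


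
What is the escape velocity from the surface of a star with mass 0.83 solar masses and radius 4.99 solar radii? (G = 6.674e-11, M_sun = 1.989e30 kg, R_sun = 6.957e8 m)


M = 0.83 * 1.989e30 kg = 1.65087e+30 kg; R = 4.99 * 6.957e8 m = 3.471543e+09 m. v_esc = sqrt(2GM/R) = sqrt(2 * 6.674e-11 * 1.65087e+30 / 3.471543e+09) = 251943.5603

251943.5603 m/s


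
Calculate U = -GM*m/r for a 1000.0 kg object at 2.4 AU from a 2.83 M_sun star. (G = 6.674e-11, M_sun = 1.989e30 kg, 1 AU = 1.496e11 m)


M = 2.83 * 1.989e30 kg = 5.62887e+30 kg; r = 2.4 AU * 1.496e11 m/AU = 3.5904e+11 m. U = -GM*m/r = -(6.674e-11 * 5.62887e+30 * 1000.0) / 3.5904e+11 = -1.046e+12

-1.046e+12 J


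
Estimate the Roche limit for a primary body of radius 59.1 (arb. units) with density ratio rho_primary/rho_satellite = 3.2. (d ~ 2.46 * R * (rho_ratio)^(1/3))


d_Roche = 2.46 * 59.1 * 3.2^(1/3) = 214.2426

214.2426


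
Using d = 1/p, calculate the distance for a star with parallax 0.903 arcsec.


d = 1/p = 1/0.903 = 1.1074

1.1074 pc


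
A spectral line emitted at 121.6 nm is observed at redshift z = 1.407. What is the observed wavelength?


lam_obs = lam_emit * (1 + z) = 121.6 * (1 + 1.407) = 292.6912

292.6912 nm


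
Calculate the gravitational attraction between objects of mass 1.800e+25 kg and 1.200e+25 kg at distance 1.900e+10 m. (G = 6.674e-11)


F = G*m1*m2/r^2 = 6.674e-11 * 1.800e+25 * 1.200e+25 / (1.900e+10)^2 = 6.674e-11 * 2.160e+50 / 3.610e+20 = 3.993e+19

3.993e+19 N


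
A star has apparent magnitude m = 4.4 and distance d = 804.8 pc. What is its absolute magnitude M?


M = m - 5*log10(d) + 5 = 4.4 - 5*log10(804.8) + 5 = -5.1284

-5.1284


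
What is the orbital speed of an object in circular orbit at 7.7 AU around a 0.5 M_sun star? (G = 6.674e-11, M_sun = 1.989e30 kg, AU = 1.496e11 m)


v = sqrt(GM/r) = sqrt(6.674e-11 * 9.945e+29 / 1.152e+12) = 7590.7438

7590.7438 m/s


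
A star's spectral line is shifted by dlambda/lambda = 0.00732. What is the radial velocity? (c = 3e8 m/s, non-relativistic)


v = (dlambda/lambda) * c = 0.00732 * 3e8 = 2.196e+06

2.196e+06 m/s


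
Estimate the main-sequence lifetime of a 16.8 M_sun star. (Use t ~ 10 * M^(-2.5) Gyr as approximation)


t = 10 * M^(-2.5) = 10 * 16.8^(-2.5) = 0.0086

0.0086 Gyr


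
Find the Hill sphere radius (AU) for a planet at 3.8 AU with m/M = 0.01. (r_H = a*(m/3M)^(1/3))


r_H = a * (m/3M)^(1/3) = 3.8 * (0.01/3)^(1/3) = 0.5676

0.5676 AU


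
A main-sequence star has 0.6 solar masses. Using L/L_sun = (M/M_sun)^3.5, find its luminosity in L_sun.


L/L_sun = (M/M_sun)^3.5 = 0.6^3.5 = 0.1673

0.1673 L_sun


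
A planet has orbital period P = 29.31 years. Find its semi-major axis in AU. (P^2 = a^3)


a = P^(2/3) = 29.31^(2/3) = 9.5063

9.5063 AU


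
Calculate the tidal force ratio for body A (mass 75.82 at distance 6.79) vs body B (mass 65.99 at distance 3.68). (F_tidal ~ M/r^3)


Ratio = (M1/r1^3) / (M2/r2^3) = (75.82/6.79^3) / (65.99/3.68^3) = 0.1829

0.1829


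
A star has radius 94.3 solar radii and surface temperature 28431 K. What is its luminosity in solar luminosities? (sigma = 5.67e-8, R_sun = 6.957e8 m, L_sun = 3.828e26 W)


R = 94.3 * 6.957e8 m = 6.560451e+10 m. L = 4*pi*R^2*sigma*T^4 = 4*pi*(6.560451e+10)^2 * 5.67e-8 * 28431^4 = 2.003682276e+33 W. L/L_sun = 2.003682276e+33 / 3.828e26 = 5.234e+06

5.234e+06 L_sun


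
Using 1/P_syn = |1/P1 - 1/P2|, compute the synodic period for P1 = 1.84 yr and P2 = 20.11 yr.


1/P_syn = |1/P1 - 1/P2| = |1/1.84 - 1/20.11| => P_syn = 2.0253

2.0253 years


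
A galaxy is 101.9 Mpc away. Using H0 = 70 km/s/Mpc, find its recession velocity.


v = H0 * d = 70 * 101.9 = 7133.0

7133.0 km/s


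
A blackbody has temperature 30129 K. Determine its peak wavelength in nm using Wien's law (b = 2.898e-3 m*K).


lam_max = b / T = 2.898e-3 / 30129 = 9.619e-08 m = 96.1864 nm

96.1864 nm


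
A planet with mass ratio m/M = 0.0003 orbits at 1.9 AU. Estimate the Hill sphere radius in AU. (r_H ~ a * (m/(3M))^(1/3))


r_H = a * (m/3M)^(1/3) = 1.9 * (0.0003/3)^(1/3) = 0.0882

0.0882 AU


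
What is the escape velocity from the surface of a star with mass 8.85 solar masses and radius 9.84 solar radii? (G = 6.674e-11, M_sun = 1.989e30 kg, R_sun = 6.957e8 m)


M = 8.85 * 1.989e30 kg = 1.760265e+31 kg; R = 9.84 * 6.957e8 m = 6.845688e+09 m. v_esc = sqrt(2GM/R) = sqrt(2 * 6.674e-11 * 1.760265e+31 / 6.845688e+09) = 585852.8878

585852.8878 m/s


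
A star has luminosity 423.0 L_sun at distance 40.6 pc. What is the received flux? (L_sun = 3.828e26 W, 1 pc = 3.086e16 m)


F = L / (4*pi*d^2) = 1.619e+29 / (4*pi*(1.253e+18)^2) = 8.208e-09

8.208e-09 W/m^2


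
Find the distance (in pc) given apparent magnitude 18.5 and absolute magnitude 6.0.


d = 10^((m - M + 5)/5) = 10^((18.5 - 6.0 + 5)/5) = 3162.2777

3162.2777 pc


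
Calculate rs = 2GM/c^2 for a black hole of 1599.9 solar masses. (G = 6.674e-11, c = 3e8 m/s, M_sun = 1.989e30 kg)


M = 1599.9 * 1.989e30 kg = 3.1822011e+33 kg. rs = 2GM/c^2 = 2 * 6.674e-11 * 3.1822011e+33 / (3e8)^2 = 4.720e+06

4.720e+06 m


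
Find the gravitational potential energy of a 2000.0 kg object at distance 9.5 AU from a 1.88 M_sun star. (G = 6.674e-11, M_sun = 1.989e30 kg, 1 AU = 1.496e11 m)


M = 1.88 * 1.989e30 kg = 3.73932e+30 kg; r = 9.5 AU * 1.496e11 m/AU = 1.4212e+12 m. U = -GM*m/r = -(6.674e-11 * 3.73932e+30 * 2000.0) / 1.4212e+12 = -3.512e+11

-3.512e+11 J


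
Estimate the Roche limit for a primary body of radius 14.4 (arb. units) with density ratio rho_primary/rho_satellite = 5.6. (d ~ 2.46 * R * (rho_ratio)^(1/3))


d_Roche = 2.46 * 14.4 * 5.6^(1/3) = 62.9062

62.9062


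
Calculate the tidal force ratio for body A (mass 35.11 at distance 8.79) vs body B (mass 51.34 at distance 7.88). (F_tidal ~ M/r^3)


Ratio = (M1/r1^3) / (M2/r2^3) = (35.11/8.79^3) / (51.34/7.88^3) = 0.4927

0.4927
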